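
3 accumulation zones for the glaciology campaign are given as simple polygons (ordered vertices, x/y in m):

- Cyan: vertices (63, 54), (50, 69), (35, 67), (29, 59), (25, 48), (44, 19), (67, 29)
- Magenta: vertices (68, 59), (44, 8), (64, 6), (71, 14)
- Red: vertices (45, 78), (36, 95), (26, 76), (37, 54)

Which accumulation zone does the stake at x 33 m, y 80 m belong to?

Cast a ray rightward from (33, 80). For each polygon, the edges (by vertex number in listed order) whose endpoints lie on opposite sides of y = 80, where each meets that height, and whether that is right or left of the point:
Cyan: no edge straddles that height → 0 crossings.
Magenta: no edge straddles that height → 0 crossings.
Red: 1–2 at x≈43.9 (right), 2–3 at x≈28.1 (left) → 1 crossing.
Only Red has an odd count, so the point is inside Red.

Red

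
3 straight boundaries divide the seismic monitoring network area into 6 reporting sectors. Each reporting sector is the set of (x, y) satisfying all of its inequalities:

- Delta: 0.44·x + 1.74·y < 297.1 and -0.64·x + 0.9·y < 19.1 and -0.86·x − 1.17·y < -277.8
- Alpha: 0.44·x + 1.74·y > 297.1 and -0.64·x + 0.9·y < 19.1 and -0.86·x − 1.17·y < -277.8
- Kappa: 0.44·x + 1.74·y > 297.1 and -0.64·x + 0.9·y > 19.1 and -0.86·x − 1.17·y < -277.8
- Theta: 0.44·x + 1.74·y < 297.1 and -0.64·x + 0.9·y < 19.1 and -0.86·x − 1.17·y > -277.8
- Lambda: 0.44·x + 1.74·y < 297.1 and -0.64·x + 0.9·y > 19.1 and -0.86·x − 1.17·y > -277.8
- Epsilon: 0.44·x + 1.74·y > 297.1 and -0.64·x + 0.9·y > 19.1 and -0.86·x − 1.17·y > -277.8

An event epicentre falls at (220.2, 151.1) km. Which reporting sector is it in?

Alpha

0.44·220.2 + 1.74·151.1 = 359.802, which is > 297.1
-0.64·220.2 + 0.9·151.1 = -4.938, which is < 19.1
-0.86·220.2 − 1.17·151.1 = -366.159, which is < -277.8
This sign pattern matches Alpha.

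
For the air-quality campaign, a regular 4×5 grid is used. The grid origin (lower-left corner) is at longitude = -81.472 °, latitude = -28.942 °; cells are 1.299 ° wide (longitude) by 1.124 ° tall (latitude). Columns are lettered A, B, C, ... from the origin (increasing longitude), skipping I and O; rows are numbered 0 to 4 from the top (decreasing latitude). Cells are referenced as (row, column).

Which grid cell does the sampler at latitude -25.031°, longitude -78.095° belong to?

Column index: ⌊(-78.095 − -81.472) / 1.299⌋ = ⌊2.600⌋ = 2 → column C
Row offset from origin: ⌊(-25.031 − -28.942) / 1.124⌋ = ⌊3.480⌋ = 3 → row 1 (counted from top)

(1, C)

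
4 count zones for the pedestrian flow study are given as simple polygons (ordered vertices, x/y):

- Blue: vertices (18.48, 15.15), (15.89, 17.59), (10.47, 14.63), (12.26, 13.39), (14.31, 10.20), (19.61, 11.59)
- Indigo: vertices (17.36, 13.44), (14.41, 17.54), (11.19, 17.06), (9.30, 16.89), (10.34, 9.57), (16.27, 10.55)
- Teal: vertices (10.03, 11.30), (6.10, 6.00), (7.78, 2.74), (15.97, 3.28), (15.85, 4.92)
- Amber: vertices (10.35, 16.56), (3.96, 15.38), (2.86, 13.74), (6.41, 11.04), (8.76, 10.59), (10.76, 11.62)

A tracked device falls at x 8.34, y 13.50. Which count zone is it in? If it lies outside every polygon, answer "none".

Amber

Cast a ray rightward from (8.34, 13.50). For each polygon, the edges (by vertex number in listed order) whose endpoints lie on opposite sides of y = 13.50, where each meets that height, and whether that is right or left of the point:
Blue: 3–4 at x≈12.101 (right), 6–1 at x≈19.004 (right) → 2 crossings.
Indigo: 1–2 at x≈17.317 (right), 4–5 at x≈9.782 (right) → 2 crossings.
Teal: no edge straddles that height → 0 crossings.
Amber: 3–4 at x≈3.176 (left), 6–1 at x≈10.604 (right) → 1 crossing.
Only Amber has an odd count, so the point is inside Amber.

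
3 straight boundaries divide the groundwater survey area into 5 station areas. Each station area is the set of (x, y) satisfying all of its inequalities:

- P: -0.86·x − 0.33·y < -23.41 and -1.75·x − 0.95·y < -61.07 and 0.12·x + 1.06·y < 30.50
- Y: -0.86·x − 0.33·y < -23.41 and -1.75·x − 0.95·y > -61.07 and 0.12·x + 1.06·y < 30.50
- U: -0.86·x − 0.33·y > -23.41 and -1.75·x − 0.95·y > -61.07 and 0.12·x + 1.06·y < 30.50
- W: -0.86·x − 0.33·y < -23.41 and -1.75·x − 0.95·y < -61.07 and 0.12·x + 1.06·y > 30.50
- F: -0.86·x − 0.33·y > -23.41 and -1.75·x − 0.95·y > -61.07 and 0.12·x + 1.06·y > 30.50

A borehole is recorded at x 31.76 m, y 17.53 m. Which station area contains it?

-0.86·31.76 − 0.33·17.53 = -33.099, which is < -23.41
-1.75·31.76 − 0.95·17.53 = -72.234, which is < -61.07
0.12·31.76 + 1.06·17.53 = 22.393, which is < 30.50
This sign pattern matches P.

P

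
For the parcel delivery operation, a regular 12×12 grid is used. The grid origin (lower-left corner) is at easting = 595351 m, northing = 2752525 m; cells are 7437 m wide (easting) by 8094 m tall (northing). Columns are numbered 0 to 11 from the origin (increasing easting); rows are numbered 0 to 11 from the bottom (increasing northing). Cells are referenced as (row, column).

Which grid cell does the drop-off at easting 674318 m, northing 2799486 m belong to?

(5, 10)

Column index: ⌊(674318 − 595351) / 7437⌋ = ⌊10.618⌋ = 10
Row offset from origin: ⌊(2799486 − 2752525) / 8094⌋ = ⌊5.802⌋ = 5 → row 5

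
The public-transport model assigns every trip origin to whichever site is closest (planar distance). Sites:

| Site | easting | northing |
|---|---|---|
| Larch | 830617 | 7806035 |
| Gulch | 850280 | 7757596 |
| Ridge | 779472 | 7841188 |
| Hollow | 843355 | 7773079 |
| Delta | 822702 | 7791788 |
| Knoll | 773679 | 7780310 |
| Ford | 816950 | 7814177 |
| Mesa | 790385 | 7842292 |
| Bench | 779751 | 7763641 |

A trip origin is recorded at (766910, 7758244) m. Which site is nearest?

Squared distances to each site:
Larch: 6342561530.000; Gulch: 6950976804.000; Ridge: 7037510980.000; Hollow: 6063915250.000; Delta: 4237947200.000; Knoll: 532727717.000; Ford: 5632502089.000; Mesa: 7615141929.000; Bench: 194018890.000.
Minimum at Bench.

Bench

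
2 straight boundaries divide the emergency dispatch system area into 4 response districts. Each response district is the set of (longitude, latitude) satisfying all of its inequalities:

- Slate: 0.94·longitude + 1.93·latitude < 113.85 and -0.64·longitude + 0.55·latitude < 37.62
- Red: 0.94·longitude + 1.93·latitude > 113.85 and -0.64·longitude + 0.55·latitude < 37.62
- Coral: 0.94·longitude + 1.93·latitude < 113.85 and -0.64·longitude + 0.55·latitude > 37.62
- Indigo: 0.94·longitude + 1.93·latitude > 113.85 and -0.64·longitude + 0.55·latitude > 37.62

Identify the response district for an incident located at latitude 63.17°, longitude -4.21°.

0.94·-4.21 + 1.93·63.17 = 117.961, which is > 113.85
-0.64·-4.21 + 0.55·63.17 = 37.438, which is < 37.62
This sign pattern matches Red.

Red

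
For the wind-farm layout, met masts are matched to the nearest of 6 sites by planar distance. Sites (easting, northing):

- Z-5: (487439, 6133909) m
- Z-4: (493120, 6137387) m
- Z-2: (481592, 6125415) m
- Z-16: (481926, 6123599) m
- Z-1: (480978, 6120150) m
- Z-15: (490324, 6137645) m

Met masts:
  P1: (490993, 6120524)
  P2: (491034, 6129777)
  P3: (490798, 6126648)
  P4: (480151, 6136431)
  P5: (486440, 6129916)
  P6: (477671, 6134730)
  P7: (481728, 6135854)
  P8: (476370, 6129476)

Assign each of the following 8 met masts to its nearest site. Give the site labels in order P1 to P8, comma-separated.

P1 → Z-16 (d²=91666114.00)
P2 → Z-5 (d²=29997449.00)
P3 → Z-5 (d²=64005002.00)
P4 → Z-5 (d²=59475428.00)
P5 → Z-5 (d²=16942050.00)
P6 → Z-5 (d²=96087865.00)
P7 → Z-5 (d²=36398546.00)
P8 → Z-2 (d²=43761005.00)

Z-16, Z-5, Z-5, Z-5, Z-5, Z-5, Z-5, Z-2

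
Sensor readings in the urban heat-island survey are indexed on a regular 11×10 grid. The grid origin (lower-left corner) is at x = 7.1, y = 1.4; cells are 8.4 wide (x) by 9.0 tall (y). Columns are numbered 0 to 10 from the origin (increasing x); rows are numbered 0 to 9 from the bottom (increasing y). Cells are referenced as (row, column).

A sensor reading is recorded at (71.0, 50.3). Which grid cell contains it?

Column index: ⌊(71.0 − 7.1) / 8.4⌋ = ⌊7.607⌋ = 7
Row offset from origin: ⌊(50.3 − 1.4) / 9.0⌋ = ⌊5.433⌋ = 5 → row 5

(5, 7)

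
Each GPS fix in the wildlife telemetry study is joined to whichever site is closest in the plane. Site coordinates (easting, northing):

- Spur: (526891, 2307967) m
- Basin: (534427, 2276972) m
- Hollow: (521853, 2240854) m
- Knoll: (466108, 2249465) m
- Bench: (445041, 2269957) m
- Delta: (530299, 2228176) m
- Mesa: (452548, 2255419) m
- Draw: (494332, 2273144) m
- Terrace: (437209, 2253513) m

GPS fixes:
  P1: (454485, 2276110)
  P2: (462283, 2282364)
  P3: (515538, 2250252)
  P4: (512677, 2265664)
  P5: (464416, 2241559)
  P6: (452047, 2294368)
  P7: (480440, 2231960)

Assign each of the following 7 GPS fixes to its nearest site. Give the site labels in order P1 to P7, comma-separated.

Bench, Bench, Hollow, Draw, Knoll, Bench, Knoll

P1 → Bench (d²=127048545.00)
P2 → Bench (d²=451220213.00)
P3 → Hollow (d²=128201629.00)
P4 → Draw (d²=392489425.00)
P5 → Knoll (d²=65367700.00)
P6 → Bench (d²=644980957.00)
P7 → Knoll (d²=511831249.00)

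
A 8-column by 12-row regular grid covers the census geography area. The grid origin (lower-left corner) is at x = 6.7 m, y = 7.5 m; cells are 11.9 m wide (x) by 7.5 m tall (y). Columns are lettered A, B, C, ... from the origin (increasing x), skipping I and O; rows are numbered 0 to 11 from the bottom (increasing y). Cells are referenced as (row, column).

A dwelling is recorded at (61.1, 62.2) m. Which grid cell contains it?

Column index: ⌊(61.1 − 6.7) / 11.9⌋ = ⌊4.571⌋ = 4 → column E
Row offset from origin: ⌊(62.2 − 7.5) / 7.5⌋ = ⌊7.293⌋ = 7 → row 7

(7, E)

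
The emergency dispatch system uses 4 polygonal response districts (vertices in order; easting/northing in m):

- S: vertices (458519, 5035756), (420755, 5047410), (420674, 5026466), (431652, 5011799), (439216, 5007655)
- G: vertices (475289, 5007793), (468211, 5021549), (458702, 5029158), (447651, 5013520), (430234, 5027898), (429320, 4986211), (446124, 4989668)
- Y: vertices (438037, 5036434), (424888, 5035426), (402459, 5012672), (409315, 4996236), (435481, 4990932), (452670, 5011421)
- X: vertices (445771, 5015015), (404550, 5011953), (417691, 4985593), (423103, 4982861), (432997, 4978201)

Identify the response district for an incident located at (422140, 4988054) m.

Cast a ray rightward from (422140, 4988054). For each polygon, the edges (by vertex number in listed order) whose endpoints lie on opposite sides of northing = 4988054, where each meets that height, and whether that is right or left of the point:
S: no edge straddles that height → 0 crossings.
G: 5–6 at easting≈429360.4 (right), 6–7 at easting≈438278.6 (right) → 2 crossings.
Y: no edge straddles that height → 0 crossings.
X: 2–3 at easting≈416464.1 (left), 5–1 at easting≈436415.9 (right) → 1 crossing.
Only X has an odd count, so the point is inside X.

X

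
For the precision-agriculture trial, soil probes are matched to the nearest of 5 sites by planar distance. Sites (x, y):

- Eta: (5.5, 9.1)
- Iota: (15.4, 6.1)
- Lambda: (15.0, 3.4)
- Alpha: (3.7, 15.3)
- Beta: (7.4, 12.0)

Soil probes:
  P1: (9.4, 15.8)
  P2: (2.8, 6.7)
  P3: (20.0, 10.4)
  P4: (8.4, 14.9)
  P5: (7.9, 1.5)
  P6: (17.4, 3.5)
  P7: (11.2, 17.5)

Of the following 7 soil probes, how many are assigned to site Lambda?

P1 → Beta
P2 → Eta
P3 → Iota
P4 → Beta
P5 → Lambda
P6 → Lambda
P7 → Beta
2 of the 7 go to Lambda.

2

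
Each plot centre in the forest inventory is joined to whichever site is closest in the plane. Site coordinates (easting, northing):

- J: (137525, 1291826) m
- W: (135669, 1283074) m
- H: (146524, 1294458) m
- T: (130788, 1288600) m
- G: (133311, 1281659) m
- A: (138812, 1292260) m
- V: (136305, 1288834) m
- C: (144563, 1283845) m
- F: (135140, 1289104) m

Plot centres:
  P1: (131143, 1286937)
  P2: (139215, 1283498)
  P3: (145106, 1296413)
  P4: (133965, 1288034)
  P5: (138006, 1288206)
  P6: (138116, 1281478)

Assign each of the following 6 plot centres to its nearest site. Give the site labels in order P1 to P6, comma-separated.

T, W, H, F, V, W

P1 → T (d²=2891594.00)
P2 → W (d²=12753892.00)
P3 → H (d²=5832749.00)
P4 → F (d²=2525525.00)
P5 → V (d²=3287785.00)
P6 → W (d²=8535025.00)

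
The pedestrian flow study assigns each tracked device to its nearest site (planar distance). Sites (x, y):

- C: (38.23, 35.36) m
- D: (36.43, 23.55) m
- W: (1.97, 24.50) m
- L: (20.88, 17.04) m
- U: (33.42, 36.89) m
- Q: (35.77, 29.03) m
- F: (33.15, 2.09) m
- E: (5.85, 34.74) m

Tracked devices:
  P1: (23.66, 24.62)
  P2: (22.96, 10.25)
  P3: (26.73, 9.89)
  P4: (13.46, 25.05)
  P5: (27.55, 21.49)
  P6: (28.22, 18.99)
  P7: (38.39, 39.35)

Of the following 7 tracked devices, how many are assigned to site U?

P1 → L
P2 → L
P3 → L
P4 → L
P5 → L
P6 → L
P7 → C
0 of the 7 go to U.

0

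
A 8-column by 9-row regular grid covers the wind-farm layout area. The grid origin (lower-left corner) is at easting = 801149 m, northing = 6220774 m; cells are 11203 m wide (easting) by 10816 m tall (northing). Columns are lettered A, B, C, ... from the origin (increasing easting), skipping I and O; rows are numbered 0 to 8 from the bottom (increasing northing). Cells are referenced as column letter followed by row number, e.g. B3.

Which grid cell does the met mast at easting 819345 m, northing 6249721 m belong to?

Column index: ⌊(819345 − 801149) / 11203⌋ = ⌊1.624⌋ = 1 → column B
Row offset from origin: ⌊(6249721 − 6220774) / 10816⌋ = ⌊2.676⌋ = 2 → row 2

B2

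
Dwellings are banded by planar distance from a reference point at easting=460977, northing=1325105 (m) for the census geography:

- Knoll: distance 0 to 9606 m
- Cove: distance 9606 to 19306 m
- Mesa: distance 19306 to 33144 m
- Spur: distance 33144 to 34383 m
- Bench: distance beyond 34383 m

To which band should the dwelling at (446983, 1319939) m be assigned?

Cove

Distance = √((446983−460977)² + (1319939−1325105)²) = √(195832036.000 + 26687556.000) = 14917.091 m.
9606 ≤ 14917.091 < 19306 → Cove.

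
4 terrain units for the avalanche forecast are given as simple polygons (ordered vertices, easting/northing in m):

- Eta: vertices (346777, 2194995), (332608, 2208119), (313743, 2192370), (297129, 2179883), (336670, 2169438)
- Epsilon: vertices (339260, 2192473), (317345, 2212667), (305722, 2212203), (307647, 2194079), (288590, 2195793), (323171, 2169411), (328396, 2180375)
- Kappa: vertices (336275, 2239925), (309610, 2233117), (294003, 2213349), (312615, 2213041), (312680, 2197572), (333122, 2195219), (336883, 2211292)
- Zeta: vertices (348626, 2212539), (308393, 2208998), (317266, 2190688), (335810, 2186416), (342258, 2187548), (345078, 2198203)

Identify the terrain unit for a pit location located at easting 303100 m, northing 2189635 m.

Cast a ray rightward from (303100, 2189635). For each polygon, the edges (by vertex number in listed order) whose endpoints lie on opposite sides of northing = 2189635, where each meets that height, and whether that is right or left of the point:
Eta: 3–4 at easting≈310104.1 (right), 5–1 at easting≈344657.3 (right) → 2 crossings.
Epsilon: 5–6 at easting≈296661.8 (left), 7–1 at easting≈336711.5 (right) → 1 crossing.
Kappa: no edge straddles that height → 0 crossings.
Zeta: 3–4 at easting≈321836.9 (right), 5–6 at easting≈342810.4 (right) → 2 crossings.
Only Epsilon has an odd count, so the point is inside Epsilon.

Epsilon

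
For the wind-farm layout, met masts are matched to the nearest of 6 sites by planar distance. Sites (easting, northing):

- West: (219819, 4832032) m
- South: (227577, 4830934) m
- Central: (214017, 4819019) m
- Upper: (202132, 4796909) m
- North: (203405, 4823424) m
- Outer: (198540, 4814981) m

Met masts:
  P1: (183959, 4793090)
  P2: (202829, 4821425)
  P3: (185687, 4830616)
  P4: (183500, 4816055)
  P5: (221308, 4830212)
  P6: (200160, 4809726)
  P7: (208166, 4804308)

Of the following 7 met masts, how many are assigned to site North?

P1 → Upper
P2 → North
P3 → North
P4 → Outer
P5 → West
P6 → Outer
P7 → Upper
2 of the 7 go to North.

2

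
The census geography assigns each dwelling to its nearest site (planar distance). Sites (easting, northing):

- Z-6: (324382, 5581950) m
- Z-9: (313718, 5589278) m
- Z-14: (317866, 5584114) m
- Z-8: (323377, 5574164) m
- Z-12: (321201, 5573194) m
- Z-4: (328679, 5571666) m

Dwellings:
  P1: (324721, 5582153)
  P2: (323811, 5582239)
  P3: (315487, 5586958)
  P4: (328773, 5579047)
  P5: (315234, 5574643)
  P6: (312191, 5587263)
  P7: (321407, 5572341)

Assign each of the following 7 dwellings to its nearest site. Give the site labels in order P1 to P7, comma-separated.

P1 → Z-6 (d²=156130.00)
P2 → Z-6 (d²=409562.00)
P3 → Z-9 (d²=8511761.00)
P4 → Z-6 (d²=27708290.00)
P5 → Z-12 (d²=37704690.00)
P6 → Z-9 (d²=6391954.00)
P7 → Z-12 (d²=770045.00)

Z-6, Z-6, Z-9, Z-6, Z-12, Z-9, Z-12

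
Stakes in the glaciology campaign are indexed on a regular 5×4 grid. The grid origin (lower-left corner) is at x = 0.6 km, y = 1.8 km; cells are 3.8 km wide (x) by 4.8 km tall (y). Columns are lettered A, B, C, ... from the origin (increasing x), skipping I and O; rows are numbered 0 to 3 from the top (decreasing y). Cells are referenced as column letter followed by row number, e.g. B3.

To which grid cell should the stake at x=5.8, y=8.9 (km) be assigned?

B2

Column index: ⌊(5.8 − 0.6) / 3.8⌋ = ⌊1.368⌋ = 1 → column B
Row offset from origin: ⌊(8.9 − 1.8) / 4.8⌋ = ⌊1.479⌋ = 1 → row 2 (counted from top)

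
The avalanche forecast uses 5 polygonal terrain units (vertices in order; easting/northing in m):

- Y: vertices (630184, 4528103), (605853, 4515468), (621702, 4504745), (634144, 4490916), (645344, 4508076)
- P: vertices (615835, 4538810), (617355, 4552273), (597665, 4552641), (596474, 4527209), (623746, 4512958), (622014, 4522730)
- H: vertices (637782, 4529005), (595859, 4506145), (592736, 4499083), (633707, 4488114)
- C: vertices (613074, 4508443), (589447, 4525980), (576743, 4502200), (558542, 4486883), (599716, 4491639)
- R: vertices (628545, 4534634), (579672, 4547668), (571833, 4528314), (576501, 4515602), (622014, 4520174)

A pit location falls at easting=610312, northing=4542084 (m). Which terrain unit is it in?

Cast a ray rightward from (610312, 4542084). For each polygon, the edges (by vertex number in listed order) whose endpoints lie on opposite sides of northing = 4542084, where each meets that height, and whether that is right or left of the point:
Y: no edge straddles that height → 0 crossings.
P: 1–2 at easting≈616204.6 (right), 3–4 at easting≈597170.6 (left) → 1 crossing.
H: no edge straddles that height → 0 crossings.
C: no edge straddles that height → 0 crossings.
R: 1–2 at easting≈600610.1 (left), 2–3 at easting≈577410.3 (left) → 0 crossings.
Only P has an odd count, so the point is inside P.

P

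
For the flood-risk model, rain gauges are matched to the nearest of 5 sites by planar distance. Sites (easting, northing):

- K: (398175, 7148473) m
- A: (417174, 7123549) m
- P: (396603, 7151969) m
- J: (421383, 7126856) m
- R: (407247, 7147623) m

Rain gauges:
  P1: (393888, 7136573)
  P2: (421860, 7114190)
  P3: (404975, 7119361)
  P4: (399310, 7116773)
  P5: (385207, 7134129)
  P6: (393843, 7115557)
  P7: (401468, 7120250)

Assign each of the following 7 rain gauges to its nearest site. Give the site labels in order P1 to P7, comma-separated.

P1 → K (d²=159988369.00)
P2 → A (d²=109549477.00)
P3 → A (d²=166354945.00)
P4 → A (d²=365036672.00)
P5 → K (d²=373919360.00)
P6 → A (d²=608207625.00)
P7 → A (d²=257561837.00)

K, A, A, A, K, A, A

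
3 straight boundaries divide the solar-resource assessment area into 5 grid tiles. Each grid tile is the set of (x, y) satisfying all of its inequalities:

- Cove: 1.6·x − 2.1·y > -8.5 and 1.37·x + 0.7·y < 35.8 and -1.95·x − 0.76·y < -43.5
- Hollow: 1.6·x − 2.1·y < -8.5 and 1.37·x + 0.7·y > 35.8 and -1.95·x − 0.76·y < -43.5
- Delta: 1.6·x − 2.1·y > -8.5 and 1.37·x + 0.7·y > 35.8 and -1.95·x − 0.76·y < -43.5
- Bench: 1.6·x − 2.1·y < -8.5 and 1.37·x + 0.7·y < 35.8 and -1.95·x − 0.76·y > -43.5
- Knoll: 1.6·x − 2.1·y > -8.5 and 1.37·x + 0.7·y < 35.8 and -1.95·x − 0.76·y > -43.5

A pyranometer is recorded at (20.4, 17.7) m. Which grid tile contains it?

Delta

1.6·20.4 − 2.1·17.7 = -4.530, which is > -8.5
1.37·20.4 + 0.7·17.7 = 40.338, which is > 35.8
-1.95·20.4 − 0.76·17.7 = -53.232, which is < -43.5
This sign pattern matches Delta.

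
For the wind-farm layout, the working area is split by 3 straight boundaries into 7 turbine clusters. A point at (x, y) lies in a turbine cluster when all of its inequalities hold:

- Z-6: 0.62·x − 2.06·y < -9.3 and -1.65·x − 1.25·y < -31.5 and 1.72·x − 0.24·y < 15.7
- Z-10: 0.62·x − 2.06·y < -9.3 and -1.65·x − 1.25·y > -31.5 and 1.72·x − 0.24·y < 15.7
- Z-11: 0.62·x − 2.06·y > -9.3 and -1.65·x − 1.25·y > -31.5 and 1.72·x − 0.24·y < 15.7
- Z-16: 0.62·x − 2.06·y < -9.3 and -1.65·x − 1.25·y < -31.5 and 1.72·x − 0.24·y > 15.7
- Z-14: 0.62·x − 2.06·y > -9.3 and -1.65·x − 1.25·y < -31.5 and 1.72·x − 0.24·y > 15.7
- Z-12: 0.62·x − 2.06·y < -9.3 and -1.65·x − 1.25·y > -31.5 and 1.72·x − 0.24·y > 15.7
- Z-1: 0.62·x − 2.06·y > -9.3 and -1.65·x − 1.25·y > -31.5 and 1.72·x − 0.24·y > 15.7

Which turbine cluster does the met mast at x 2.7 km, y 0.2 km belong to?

0.62·2.7 − 2.06·0.2 = 1.262, which is > -9.3
-1.65·2.7 − 1.25·0.2 = -4.705, which is > -31.5
1.72·2.7 − 0.24·0.2 = 4.596, which is < 15.7
This sign pattern matches Z-11.

Z-11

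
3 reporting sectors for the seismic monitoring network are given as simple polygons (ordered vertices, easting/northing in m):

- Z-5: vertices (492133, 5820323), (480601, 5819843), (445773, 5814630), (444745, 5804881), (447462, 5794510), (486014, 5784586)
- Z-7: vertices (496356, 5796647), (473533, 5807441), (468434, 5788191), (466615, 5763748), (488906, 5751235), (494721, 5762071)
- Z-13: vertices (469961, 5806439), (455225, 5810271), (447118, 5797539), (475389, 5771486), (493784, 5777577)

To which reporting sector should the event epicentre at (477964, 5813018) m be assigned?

Z-5

Cast a ray rightward from (477964, 5813018). For each polygon, the edges (by vertex number in listed order) whose endpoints lie on opposite sides of northing = 5813018, where each meets that height, and whether that is right or left of the point:
Z-5: 3–4 at easting≈445603.0 (left), 6–1 at easting≈490882.2 (right) → 1 crossing.
Z-7: no edge straddles that height → 0 crossings.
Z-13: no edge straddles that height → 0 crossings.
Only Z-5 has an odd count, so the point is inside Z-5.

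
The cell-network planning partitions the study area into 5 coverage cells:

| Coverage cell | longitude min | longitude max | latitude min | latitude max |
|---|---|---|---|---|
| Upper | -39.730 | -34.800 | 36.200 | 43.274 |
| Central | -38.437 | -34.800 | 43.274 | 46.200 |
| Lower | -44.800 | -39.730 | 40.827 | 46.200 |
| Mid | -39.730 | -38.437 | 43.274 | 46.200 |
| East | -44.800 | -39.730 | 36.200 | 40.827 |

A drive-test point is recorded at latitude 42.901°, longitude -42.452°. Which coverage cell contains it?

Lower

The point has longitude = -42.452 and latitude = 42.901.
Only Lower satisfies -44.800 ≤ longitude ≤ -39.730 and 40.827 ≤ latitude ≤ 46.200.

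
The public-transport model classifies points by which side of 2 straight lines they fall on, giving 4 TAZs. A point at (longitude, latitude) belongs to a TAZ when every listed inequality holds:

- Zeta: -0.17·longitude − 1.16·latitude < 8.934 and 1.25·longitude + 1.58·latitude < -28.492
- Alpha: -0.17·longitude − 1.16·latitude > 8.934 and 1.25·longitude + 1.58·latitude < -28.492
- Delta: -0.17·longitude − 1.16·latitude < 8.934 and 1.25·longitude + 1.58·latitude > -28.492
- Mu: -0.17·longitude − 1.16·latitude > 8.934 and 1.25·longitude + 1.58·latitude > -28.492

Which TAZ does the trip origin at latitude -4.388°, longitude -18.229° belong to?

-0.17·-18.229 − 1.16·-4.388 = 8.189, which is < 8.934
1.25·-18.229 + 1.58·-4.388 = -29.719, which is < -28.492
This sign pattern matches Zeta.

Zeta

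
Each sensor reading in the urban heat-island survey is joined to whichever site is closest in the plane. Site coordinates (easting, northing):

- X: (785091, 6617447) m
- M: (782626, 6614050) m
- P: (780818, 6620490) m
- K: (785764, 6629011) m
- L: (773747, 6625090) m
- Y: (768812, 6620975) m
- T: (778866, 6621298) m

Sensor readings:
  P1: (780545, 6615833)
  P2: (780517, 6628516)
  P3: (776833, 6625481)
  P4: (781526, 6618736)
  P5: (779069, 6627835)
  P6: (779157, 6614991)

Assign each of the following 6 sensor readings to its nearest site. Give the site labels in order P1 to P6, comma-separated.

M, K, L, P, L, M

P1 → M (d²=7509650.00)
P2 → K (d²=27776034.00)
P3 → L (d²=9676277.00)
P4 → P (d²=3577780.00)
P5 → L (d²=35858709.00)
P6 → M (d²=12919442.00)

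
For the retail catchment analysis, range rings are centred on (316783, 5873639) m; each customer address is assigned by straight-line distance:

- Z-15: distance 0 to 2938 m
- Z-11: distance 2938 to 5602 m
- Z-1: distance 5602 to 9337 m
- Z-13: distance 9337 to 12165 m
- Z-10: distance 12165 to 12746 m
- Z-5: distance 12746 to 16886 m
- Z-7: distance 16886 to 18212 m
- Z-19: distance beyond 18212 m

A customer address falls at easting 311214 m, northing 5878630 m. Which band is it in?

Distance = √((311214−316783)² + (5878630−5873639)²) = √(31013761.000 + 24910081.000) = 7478.225 m.
5602 ≤ 7478.225 < 9337 → Z-1.

Z-1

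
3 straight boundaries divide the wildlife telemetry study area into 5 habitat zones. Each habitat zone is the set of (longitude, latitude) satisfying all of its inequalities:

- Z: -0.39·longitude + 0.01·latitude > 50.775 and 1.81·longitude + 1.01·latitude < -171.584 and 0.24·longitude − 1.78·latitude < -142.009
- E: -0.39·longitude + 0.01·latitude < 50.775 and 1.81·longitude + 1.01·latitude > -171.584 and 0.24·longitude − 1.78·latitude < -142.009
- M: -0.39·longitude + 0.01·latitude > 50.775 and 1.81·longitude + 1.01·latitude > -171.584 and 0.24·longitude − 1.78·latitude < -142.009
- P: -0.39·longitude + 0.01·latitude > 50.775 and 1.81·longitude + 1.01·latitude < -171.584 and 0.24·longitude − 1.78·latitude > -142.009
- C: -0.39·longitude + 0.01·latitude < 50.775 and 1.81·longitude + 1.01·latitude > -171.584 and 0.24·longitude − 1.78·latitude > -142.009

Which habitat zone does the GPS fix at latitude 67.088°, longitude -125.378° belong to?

E

-0.39·-125.378 + 0.01·67.088 = 49.568, which is < 50.775
1.81·-125.378 + 1.01·67.088 = -159.175, which is > -171.584
0.24·-125.378 − 1.78·67.088 = -149.507, which is < -142.009
This sign pattern matches E.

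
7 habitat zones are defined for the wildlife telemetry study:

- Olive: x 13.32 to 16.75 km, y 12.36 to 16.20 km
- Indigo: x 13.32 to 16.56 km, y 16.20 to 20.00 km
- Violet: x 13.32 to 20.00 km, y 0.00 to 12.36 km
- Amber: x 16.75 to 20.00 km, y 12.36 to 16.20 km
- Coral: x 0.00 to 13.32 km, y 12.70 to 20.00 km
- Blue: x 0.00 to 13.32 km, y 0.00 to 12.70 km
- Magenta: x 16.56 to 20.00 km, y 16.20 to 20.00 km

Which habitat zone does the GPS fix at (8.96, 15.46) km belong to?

Coral

The point has x = 8.96 and y = 15.46.
Only Coral satisfies 0.00 ≤ x ≤ 13.32 and 12.70 ≤ y ≤ 20.00.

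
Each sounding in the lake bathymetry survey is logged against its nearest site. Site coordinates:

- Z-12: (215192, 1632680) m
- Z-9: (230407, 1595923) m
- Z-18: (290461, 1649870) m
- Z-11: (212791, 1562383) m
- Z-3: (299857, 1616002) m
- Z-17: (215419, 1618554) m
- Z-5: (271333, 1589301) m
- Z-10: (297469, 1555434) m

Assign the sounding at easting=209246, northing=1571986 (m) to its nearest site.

Z-11

Squared distances to each site:
Z-12: 3719116552.000; Z-9: 1020767890.000; Z-18: 12661793681.000; Z-11: 104784634.000; Z-3: 10147761577.000; Z-17: 2206684553.000; Z-5: 4154604794.000; Z-10: 8057266433.000.
Minimum at Z-11.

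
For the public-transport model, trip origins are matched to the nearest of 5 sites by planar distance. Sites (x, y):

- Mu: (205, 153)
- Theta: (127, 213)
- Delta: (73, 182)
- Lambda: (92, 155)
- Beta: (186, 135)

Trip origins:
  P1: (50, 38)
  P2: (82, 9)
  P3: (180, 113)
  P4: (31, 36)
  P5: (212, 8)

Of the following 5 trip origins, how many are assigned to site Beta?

P1 → Lambda
P2 → Lambda
P3 → Beta
P4 → Lambda
P5 → Beta
2 of the 5 go to Beta.

2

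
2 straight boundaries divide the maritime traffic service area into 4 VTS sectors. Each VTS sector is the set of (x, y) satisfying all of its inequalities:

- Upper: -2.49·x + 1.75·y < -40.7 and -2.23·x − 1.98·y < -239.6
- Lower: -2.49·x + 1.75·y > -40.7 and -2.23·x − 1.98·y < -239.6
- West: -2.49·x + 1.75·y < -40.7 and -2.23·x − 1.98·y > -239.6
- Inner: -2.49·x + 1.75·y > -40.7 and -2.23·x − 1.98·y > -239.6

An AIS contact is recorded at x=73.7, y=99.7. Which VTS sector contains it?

-2.49·73.7 + 1.75·99.7 = -9.038, which is > -40.7
-2.23·73.7 − 1.98·99.7 = -361.757, which is < -239.6
This sign pattern matches Lower.

Lower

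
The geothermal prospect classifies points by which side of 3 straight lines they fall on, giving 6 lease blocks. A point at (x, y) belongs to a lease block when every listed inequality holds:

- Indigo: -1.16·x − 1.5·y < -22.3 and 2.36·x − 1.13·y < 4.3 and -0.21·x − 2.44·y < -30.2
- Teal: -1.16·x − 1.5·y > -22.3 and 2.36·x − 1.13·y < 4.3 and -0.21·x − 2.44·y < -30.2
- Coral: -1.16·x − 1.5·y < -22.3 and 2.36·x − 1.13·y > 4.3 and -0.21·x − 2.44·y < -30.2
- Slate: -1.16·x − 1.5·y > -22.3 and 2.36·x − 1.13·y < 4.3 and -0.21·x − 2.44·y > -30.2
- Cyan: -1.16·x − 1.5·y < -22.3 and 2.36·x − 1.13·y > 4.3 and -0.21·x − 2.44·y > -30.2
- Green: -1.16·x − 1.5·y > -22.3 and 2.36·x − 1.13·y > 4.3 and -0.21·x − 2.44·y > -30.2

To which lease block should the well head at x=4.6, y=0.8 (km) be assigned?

-1.16·4.6 − 1.5·0.8 = -6.536, which is > -22.3
2.36·4.6 − 1.13·0.8 = 9.952, which is > 4.3
-0.21·4.6 − 2.44·0.8 = -2.918, which is > -30.2
This sign pattern matches Green.

Green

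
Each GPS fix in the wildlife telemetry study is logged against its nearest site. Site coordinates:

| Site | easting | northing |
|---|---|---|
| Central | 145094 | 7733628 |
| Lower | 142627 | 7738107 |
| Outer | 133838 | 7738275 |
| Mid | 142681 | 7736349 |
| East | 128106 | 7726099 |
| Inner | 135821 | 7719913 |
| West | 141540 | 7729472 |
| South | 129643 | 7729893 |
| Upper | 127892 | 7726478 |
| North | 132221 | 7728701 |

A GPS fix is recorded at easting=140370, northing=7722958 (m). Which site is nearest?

Inner

Squared distances to each site:
Central: 136165076.000; Lower: 234586250.000; Outer: 277277513.000; Mid: 184659602.000; East: 160271577.000; Inner: 29965426.000; West: 43801096.000; South: 163162754.000; Upper: 168090884.000; North: 99388250.000.
Minimum at Inner.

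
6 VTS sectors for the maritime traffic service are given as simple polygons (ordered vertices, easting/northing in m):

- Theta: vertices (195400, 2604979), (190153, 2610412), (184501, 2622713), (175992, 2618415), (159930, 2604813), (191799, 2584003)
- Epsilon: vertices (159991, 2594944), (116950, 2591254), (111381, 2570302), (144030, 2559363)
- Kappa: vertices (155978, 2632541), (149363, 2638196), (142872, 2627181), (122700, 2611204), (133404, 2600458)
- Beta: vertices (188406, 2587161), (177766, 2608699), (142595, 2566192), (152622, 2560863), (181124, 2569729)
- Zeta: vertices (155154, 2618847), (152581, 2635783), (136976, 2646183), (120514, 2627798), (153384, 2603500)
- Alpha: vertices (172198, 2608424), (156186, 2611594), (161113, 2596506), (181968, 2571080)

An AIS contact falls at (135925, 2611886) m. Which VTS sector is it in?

Kappa

Cast a ray rightward from (135925, 2611886). For each polygon, the edges (by vertex number in listed order) whose endpoints lie on opposite sides of northing = 2611886, where each meets that height, and whether that is right or left of the point:
Theta: 2–3 at easting≈189475.7 (right), 4–5 at easting≈168282.2 (right) → 2 crossings.
Epsilon: no edge straddles that height → 0 crossings.
Kappa: 3–4 at easting≈123561.1 (left), 5–1 at easting≈141444.9 (right) → 1 crossing.
Beta: no edge straddles that height → 0 crossings.
Zeta: 4–5 at easting≈142039.5 (right), 5–1 at easting≈154351.2 (right) → 2 crossings.
Alpha: no edge straddles that height → 0 crossings.
Only Kappa has an odd count, so the point is inside Kappa.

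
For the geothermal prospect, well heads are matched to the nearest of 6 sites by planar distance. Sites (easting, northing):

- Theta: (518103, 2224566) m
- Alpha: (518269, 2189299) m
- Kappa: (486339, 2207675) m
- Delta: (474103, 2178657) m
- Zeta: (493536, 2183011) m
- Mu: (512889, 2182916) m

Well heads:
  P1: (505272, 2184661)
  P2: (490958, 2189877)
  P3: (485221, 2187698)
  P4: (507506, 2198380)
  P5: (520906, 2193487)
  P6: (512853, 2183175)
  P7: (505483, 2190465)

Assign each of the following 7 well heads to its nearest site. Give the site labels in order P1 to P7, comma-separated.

Mu, Zeta, Zeta, Alpha, Alpha, Mu, Mu

P1 → Mu (d²=61063714.00)
P2 → Zeta (d²=53788040.00)
P3 → Zeta (d²=91107194.00)
P4 → Alpha (d²=198306730.00)
P5 → Alpha (d²=24493113.00)
P6 → Mu (d²=68377.00)
P7 → Mu (d²=111836237.00)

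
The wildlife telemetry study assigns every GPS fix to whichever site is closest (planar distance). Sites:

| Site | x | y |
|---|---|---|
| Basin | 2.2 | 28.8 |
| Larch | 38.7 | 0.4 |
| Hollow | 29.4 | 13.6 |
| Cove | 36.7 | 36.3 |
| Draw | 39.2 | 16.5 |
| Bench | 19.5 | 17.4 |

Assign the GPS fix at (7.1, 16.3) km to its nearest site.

Squared distances to each site:
Basin: 180.260; Larch: 1251.370; Hollow: 504.580; Cove: 1276.160; Draw: 1030.450; Bench: 154.970.
Minimum at Bench.

Bench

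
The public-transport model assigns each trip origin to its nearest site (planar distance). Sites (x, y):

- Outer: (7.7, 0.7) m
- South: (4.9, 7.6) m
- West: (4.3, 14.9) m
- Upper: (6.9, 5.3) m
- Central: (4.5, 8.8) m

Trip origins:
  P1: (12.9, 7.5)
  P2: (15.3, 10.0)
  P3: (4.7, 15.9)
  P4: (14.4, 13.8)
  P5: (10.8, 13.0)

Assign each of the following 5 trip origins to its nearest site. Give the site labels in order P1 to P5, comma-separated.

Upper, Upper, West, West, West

P1 → Upper (d²=40.84)
P2 → Upper (d²=92.65)
P3 → West (d²=1.16)
P4 → West (d²=103.22)
P5 → West (d²=45.86)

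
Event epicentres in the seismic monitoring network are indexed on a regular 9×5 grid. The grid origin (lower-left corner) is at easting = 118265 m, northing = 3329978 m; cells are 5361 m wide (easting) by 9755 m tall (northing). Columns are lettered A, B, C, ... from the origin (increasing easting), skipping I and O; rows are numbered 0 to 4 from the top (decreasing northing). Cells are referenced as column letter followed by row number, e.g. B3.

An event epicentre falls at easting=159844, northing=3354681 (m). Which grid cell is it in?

H2

Column index: ⌊(159844 − 118265) / 5361⌋ = ⌊7.756⌋ = 7 → column H
Row offset from origin: ⌊(3354681 − 3329978) / 9755⌋ = ⌊2.532⌋ = 2 → row 2 (counted from top)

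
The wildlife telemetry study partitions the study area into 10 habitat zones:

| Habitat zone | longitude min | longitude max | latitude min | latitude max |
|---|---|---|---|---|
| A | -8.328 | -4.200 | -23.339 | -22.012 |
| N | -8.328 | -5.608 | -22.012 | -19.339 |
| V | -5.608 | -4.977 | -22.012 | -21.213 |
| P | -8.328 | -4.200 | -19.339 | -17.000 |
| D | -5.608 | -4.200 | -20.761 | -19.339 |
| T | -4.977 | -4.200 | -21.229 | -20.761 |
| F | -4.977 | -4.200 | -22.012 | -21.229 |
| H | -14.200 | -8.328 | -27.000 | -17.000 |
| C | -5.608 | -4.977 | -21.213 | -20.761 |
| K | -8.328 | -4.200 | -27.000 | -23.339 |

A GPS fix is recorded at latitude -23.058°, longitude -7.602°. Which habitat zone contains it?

The point has longitude = -7.602 and latitude = -23.058.
Only A satisfies -8.328 ≤ longitude ≤ -4.200 and -23.339 ≤ latitude ≤ -22.012.

A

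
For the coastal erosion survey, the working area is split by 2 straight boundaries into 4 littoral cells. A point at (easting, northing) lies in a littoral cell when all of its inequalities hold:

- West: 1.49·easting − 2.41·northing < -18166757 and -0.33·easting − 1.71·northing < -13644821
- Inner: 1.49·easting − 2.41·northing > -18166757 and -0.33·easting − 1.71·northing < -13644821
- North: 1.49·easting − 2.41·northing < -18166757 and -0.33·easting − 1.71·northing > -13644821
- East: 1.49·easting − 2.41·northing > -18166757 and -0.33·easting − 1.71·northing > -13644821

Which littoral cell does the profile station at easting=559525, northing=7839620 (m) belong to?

East

1.49·559525 − 2.41·7839620 = -18059791.950, which is > -18166757
-0.33·559525 − 1.71·7839620 = -13590393.450, which is > -13644821
This sign pattern matches East.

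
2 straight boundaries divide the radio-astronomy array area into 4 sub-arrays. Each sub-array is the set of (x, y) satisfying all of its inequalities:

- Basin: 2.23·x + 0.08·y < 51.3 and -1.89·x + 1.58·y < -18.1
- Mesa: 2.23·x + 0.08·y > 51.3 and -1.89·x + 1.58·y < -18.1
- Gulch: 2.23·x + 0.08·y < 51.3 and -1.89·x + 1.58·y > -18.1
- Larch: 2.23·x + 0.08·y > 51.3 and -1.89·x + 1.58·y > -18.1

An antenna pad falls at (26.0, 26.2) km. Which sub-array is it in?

2.23·26.0 + 0.08·26.2 = 60.076, which is > 51.3
-1.89·26.0 + 1.58·26.2 = -7.744, which is > -18.1
This sign pattern matches Larch.

Larch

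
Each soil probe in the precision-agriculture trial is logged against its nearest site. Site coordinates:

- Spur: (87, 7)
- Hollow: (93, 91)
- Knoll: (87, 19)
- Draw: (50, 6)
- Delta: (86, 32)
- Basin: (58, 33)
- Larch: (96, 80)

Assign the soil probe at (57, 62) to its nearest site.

Squared distances to each site:
Spur: 3925.000; Hollow: 2137.000; Knoll: 2749.000; Draw: 3185.000; Delta: 1741.000; Basin: 842.000; Larch: 1845.000.
Minimum at Basin.

Basin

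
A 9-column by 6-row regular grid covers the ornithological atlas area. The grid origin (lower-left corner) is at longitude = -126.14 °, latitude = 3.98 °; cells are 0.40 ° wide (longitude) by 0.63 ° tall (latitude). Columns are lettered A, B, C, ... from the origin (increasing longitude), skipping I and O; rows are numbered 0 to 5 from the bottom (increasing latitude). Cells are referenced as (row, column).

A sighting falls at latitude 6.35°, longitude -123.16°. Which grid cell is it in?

Column index: ⌊(-123.16 − -126.14) / 0.40⌋ = ⌊7.450⌋ = 7 → column H
Row offset from origin: ⌊(6.35 − 3.98) / 0.63⌋ = ⌊3.762⌋ = 3 → row 3

(3, H)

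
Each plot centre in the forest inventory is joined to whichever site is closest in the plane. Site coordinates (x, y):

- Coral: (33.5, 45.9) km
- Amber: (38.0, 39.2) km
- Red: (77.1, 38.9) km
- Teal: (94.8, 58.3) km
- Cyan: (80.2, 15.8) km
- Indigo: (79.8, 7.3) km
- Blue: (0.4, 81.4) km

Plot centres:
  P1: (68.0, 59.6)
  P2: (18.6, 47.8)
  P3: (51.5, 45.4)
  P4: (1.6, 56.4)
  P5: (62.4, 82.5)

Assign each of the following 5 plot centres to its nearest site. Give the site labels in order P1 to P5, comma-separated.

P1 → Red (d²=511.30)
P2 → Coral (d²=225.62)
P3 → Amber (d²=220.69)
P4 → Blue (d²=626.44)
P5 → Teal (d²=1635.40)

Red, Coral, Amber, Blue, Teal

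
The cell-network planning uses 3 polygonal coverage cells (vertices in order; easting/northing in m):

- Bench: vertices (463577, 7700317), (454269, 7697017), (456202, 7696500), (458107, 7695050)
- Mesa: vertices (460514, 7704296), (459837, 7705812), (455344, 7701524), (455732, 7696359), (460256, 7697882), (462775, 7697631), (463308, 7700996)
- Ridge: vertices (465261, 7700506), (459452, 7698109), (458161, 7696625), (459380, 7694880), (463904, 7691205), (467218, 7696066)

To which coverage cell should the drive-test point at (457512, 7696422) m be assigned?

Bench

Cast a ray rightward from (457512, 7696422). For each polygon, the edges (by vertex number in listed order) whose endpoints lie on opposite sides of northing = 7696422, where each meets that height, and whether that is right or left of the point:
Bench: 3–4 at easting≈456304.5 (left), 4–1 at easting≈459531.9 (right) → 1 crossing.
Mesa: 3–4 at easting≈455727.3 (left), 4–5 at easting≈455919.1 (left) → 0 crossings.
Ridge: 3–4 at easting≈458302.8 (right), 6–1 at easting≈467061.1 (right) → 2 crossings.
Only Bench has an odd count, so the point is inside Bench.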